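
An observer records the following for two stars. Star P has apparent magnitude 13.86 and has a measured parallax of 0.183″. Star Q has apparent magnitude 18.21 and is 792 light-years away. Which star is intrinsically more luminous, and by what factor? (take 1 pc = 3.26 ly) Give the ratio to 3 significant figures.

Star Q is more luminous, by a factor of 36.0.

Star P: d = 1/p = 1/0.183″ = 5.464 pc
Star P: M = m − 5 log₁₀ d + 5 = 13.86 − 5·0.7375 + 5 = 15.172
Star Q: d = 792 ly / 3.26 = 242.9 pc
Star Q: M = m − 5 log₁₀ d + 5 = 18.21 − 5·2.3855 + 5 = 11.282
ΔM = M_P − M_Q = 15.172 − (11.282) = 3.890; smaller M is more luminous → Star Q.
L ratio = 10^(0.4 |ΔM|) = 10^1.556 = 35.97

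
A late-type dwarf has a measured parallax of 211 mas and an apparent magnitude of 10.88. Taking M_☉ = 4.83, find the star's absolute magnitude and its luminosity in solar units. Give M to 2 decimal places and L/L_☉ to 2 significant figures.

d = 1/p = 1000/211 mas = 4.739 pc
M = m − 5 log₁₀ d + 5 = 10.88 − 5·0.6757 + 5 = 12.501
M − M_☉ = 12.501 − 4.83 = 7.671
L/L_☉ = 10^(−0.4 × 7.671) = 8.540×10^-4

M ≈ 12.50; L/L_☉ ≈ 8.5×10^-4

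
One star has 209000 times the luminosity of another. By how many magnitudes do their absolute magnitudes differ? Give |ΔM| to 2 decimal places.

Pogson: ΔM = −2.5 log₁₀(ratio) = −2.5 log₁₀(209000) = −2.5 × 5.3201 = -13.300

|ΔM| ≈ 13.30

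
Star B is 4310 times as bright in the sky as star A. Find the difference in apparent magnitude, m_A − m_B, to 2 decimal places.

m_A − m_B ≈ 9.09

Pogson: Δm = −2.5 log₁₀(ratio) = −2.5 log₁₀(4310) = −2.5 × 3.6345 = -9.086
Star B is brighter so has the smaller magnitude: m_A − m_B is positive.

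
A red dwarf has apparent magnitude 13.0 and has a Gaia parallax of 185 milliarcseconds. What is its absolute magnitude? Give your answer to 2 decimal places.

M ≈ 14.34

p = 185 mas = 0.185″ → d = 1/p = 5.405 pc
5 log₁₀(d/10 pc) = 5 log₁₀(5.405) − 5 = -1.336
M = m − 5 log₁₀(d/10) = 13.0 + 1.336 = 14.336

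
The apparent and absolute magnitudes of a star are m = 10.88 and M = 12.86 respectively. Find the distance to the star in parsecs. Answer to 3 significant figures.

d ≈ 4.02 pc

μ = m − M = -1.980
m − M = 5 log₁₀ d − 5
log₁₀ d = (m − M)/5 + 1 = 0.6040
d = 10^0.6040 = 4.018 pc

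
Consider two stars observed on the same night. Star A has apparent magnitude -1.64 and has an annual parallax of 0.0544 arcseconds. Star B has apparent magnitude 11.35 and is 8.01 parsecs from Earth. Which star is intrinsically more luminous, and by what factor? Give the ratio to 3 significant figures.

Star A: d = 1/p = 1/0.0544″ = 18.38 pc
Star A: M = m − 5 log₁₀ d + 5 = -1.64 − 5·1.2644 + 5 = -2.962
Star B: M = m − 5 log₁₀ d + 5 = 11.35 − 5·0.9036 + 5 = 11.832
ΔM = M_A − M_B = -2.962 − (11.832) = -14.794; smaller M is more luminous → Star A.
L ratio = 10^(0.4 |ΔM|) = 10^5.918 = 827100

Star A is more luminous, by a factor of 827000.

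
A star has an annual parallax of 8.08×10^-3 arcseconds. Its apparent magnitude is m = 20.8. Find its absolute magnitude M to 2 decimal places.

d = 1/p = 1/8.08×10^-3″ = 123.8 pc
5 log₁₀(d/10 pc) = 5 log₁₀(123.8) − 5 = 5.463
M = m − 5 log₁₀(d/10) = 20.8 − 5.463 = 15.337

M ≈ 15.34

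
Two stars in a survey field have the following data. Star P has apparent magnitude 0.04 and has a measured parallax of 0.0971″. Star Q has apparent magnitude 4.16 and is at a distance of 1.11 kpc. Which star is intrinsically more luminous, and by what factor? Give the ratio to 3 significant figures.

Star Q is more luminous, by a factor of 261.

Star P: d = 1/p = 1/0.0971″ = 10.30 pc
Star P: M = m − 5 log₁₀ d + 5 = 0.04 − 5·1.0128 + 5 = -0.024
Star Q: d = 1.11 kpc = 1110 pc
Star Q: M = m − 5 log₁₀ d + 5 = 4.16 − 5·3.0453 + 5 = -6.067
ΔM = M_P − M_Q = -0.024 − (-6.067) = 6.043; smaller M is more luminous → Star Q.
L ratio = 10^(0.4 |ΔM|) = 10^2.417 = 261.3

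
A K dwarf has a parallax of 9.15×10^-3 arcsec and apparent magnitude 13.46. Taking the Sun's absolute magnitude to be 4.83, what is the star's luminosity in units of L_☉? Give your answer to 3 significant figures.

L/L_☉ ≈ 0.0422

d = 1/p = 1/9.15×10^-3″ = 109.3 pc
M = m − 5 log₁₀ d + 5 = 13.46 − 5·2.0386 + 5 = 8.267
M − M_☉ = 8.267 − 4.83 = 3.437
L/L_☉ = 10^(−0.4 × 3.437) = 0.04218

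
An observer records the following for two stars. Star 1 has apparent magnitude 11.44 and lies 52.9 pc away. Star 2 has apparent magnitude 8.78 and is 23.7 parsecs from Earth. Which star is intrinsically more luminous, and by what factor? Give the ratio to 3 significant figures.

Star 2 is more luminous, by a factor of 2.33.

Star 1: M = m − 5 log₁₀ d + 5 = 11.44 − 5·1.7235 + 5 = 7.823
Star 2: M = m − 5 log₁₀ d + 5 = 8.78 − 5·1.3747 + 5 = 6.906
ΔM = M_1 − M_2 = 7.823 − (6.906) = 0.916; smaller M is more luminous → Star 2.
L ratio = 10^(0.4 |ΔM|) = 10^0.367 = 2.326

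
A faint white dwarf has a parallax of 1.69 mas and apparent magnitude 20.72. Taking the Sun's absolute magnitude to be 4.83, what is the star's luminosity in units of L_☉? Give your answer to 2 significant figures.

L/L_☉ ≈ 1.5×10^-3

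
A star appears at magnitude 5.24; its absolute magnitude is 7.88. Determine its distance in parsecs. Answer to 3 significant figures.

d ≈ 2.96 pc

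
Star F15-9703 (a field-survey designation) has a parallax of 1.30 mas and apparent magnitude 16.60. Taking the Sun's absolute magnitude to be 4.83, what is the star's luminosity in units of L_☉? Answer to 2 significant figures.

d = 1/p = 1000/1.30 mas = 769.2 pc
M = m − 5 log₁₀ d + 5 = 16.60 − 5·2.8861 + 5 = 7.170
M − M_☉ = 7.170 − 4.83 = 2.340
L/L_☉ = 10^(−0.4 × 2.340) = 0.1159

L/L_☉ ≈ 0.12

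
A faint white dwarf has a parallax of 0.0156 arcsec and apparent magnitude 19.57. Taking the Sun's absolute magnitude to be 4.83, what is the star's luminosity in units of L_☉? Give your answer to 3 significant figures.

d = 1/p = 1/0.0156″ = 64.10 pc
M = m − 5 log₁₀ d + 5 = 19.57 − 5·1.8069 + 5 = 15.536
M − M_☉ = 15.536 − 4.83 = 10.706
L/L_☉ = 10^(−0.4 × 10.706) = 5.221×10^-5

L/L_☉ ≈ 5.22×10^-5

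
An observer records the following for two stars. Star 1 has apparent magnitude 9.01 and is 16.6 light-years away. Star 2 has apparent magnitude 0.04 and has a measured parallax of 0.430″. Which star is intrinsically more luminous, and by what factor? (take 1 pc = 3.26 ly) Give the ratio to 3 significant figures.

Star 2 is more luminous, by a factor of 808.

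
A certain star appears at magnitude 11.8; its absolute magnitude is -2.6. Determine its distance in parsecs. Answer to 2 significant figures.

d ≈ 7600 pc

Distance modulus: m − M = 11.8 − (-2.6) = 14.400
m − M = 5 log₁₀ d − 5
log₁₀ d = (m − M)/5 + 1 = 3.8800
d = 10^3.8800 = 7586 pc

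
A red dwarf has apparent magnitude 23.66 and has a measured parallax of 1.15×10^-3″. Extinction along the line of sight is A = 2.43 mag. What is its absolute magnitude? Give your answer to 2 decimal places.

M ≈ 11.53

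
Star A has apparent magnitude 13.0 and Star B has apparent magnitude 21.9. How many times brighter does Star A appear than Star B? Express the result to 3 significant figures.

3630

Δm = 13.0 − (21.9) = -8.9
Flux ratio = 10^(−0.4 Δm) = 10^(−0.4 × -8.9) = 10^3.560 = 3631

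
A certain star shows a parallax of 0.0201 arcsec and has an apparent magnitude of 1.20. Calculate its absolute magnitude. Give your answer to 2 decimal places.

d = 1/p = 1/0.0201″ = 49.75 pc
5 log₁₀(d/10 pc) = 5 log₁₀(49.75) − 5 = 3.484
M = m − 5 log₁₀(d/10) = 1.20 − 3.484 = -2.284

M ≈ -2.28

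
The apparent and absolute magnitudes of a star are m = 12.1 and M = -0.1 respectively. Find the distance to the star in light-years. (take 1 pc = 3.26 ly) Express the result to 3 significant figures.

d ≈ 8980 ly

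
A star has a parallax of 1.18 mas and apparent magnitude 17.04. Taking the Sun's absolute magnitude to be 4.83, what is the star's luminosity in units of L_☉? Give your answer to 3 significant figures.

L/L_☉ ≈ 0.0938

d = 1/p = 1000/1.18 mas = 847.5 pc
M = m − 5 log₁₀ d + 5 = 17.04 − 5·2.9281 + 5 = 7.399
M − M_☉ = 7.399 − 4.83 = 2.569
L/L_☉ = 10^(−0.4 × 2.569) = 0.09381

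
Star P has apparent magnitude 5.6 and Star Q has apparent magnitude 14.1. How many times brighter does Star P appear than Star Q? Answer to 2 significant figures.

2500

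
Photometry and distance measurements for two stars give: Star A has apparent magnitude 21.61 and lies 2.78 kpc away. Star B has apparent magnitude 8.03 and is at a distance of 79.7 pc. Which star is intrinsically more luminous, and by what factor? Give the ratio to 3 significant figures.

Star A: d = 2.78 kpc = 2780 pc
Star A: M = m − 5 log₁₀ d + 5 = 21.61 − 5·3.4440 + 5 = 9.390
Star B: M = m − 5 log₁₀ d + 5 = 8.03 − 5·1.9015 + 5 = 3.523
ΔM = M_A − M_B = 9.390 − (3.523) = 5.867; smaller M is more luminous → Star B.
L ratio = 10^(0.4 |ΔM|) = 10^2.347 = 222.2

Star B is more luminous, by a factor of 222.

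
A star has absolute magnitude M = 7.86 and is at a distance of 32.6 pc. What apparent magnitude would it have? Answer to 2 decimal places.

m = M + 5 log₁₀ d − 5 = 7.86 + 5·1.5132 − 5 = 10.426

m ≈ 10.43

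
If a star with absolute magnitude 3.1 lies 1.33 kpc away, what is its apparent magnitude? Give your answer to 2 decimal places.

d = 1.33 kpc = 1330 pc
m = M + 5 log₁₀ d − 5 = 3.1 + 5·3.1239 − 5 = 13.719

m ≈ 13.72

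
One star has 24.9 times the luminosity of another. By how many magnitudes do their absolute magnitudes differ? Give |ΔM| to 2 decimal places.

|ΔM| ≈ 3.49

Pogson: ΔM = −2.5 log₁₀(ratio) = −2.5 log₁₀(24.9) = −2.5 × 1.3962 = -3.490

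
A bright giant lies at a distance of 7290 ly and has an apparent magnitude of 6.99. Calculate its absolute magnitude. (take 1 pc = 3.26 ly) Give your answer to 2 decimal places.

M ≈ -4.76

d = 7290 ly / 3.26 = 2236 pc
5 log₁₀(d/10 pc) = 5 log₁₀(2236) − 5 = 11.748
M = m − 5 log₁₀(d/10) = 6.99 − 11.748 = -4.758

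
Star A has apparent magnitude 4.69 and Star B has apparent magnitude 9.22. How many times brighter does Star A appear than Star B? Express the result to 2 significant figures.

Magnitude difference = -4.53
Flux ratio = 10^(−0.4 Δm) = 10^(−0.4 × -4.53) = 10^1.812 = 64.86

65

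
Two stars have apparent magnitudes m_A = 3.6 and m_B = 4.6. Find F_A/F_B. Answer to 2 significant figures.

Δm = 3.6 − (4.6) = -1.0
Flux ratio = 10^(−0.4 Δm) = 10^(−0.4 × -1.0) = 10^0.400 = 2.512

F_A/F_B ≈ 2.5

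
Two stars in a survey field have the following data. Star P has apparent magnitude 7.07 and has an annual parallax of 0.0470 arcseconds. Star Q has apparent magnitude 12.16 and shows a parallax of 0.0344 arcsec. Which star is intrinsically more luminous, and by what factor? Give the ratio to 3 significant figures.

Star P is more luminous, by a factor of 58.2.

Star P: d = 1/p = 1/0.0470″ = 21.28 pc
Star P: M = m − 5 log₁₀ d + 5 = 7.07 − 5·1.3279 + 5 = 5.430
Star Q: d = 1/p = 1/0.0344″ = 29.07 pc
Star Q: M = m − 5 log₁₀ d + 5 = 12.16 − 5·1.4634 + 5 = 9.843
ΔM = M_P − M_Q = 5.430 − (9.843) = -4.412; smaller M is more luminous → Star P.
L ratio = 10^(0.4 |ΔM|) = 10^1.765 = 58.20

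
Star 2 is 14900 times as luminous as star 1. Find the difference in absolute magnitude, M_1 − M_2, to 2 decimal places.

Pogson: ΔM = −2.5 log₁₀(ratio) = −2.5 log₁₀(14900) = −2.5 × 4.1732 = -10.433
Star 2 is brighter so has the smaller magnitude: M_1 − M_2 is positive.

M_1 − M_2 ≈ 10.43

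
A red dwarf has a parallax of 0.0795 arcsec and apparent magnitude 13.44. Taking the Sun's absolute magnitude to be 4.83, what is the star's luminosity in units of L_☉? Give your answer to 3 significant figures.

d = 1/p = 1/0.0795″ = 12.58 pc
M = m − 5 log₁₀ d + 5 = 13.44 − 5·1.0996 + 5 = 12.942
M − M_☉ = 12.942 − 4.83 = 8.112
L/L_☉ = 10^(−0.4 × 8.112) = 5.692×10^-4

L/L_☉ ≈ 5.69×10^-4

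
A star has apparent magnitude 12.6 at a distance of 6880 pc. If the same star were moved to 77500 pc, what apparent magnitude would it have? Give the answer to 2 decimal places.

Flux ∝ 1/d², so Δm = 5 log₁₀(d₂/d₁) = 5 log₁₀(77500/6880) = 5.259
m₂ = m₁ + Δm = 12.6 + (5.259) = 17.859

m ≈ 17.86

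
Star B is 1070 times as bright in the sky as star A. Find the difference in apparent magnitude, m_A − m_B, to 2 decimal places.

Pogson: Δm = −2.5 log₁₀(ratio) = −2.5 log₁₀(1070) = −2.5 × 3.0294 = -7.573
Star B is brighter so has the smaller magnitude: m_A − m_B is positive.

m_A − m_B ≈ 7.57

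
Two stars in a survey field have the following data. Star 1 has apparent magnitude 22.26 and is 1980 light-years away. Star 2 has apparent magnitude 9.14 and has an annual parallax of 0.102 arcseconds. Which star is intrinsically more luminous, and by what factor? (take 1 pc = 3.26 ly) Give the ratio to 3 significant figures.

Star 1: d = 1980 ly / 3.26 = 607.4 pc
Star 1: M = m − 5 log₁₀ d + 5 = 22.26 − 5·2.7834 + 5 = 13.343
Star 2: d = 1/p = 1/0.102″ = 9.804 pc
Star 2: M = m − 5 log₁₀ d + 5 = 9.14 − 5·0.9914 + 5 = 9.183
ΔM = M_1 − M_2 = 13.343 − (9.183) = 4.160; smaller M is more luminous → Star 2.
L ratio = 10^(0.4 |ΔM|) = 10^1.664 = 46.12

Star 2 is more luminous, by a factor of 46.1.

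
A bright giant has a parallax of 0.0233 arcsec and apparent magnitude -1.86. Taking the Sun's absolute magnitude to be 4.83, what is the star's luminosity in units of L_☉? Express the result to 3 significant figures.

d = 1/p = 1/0.0233″ = 42.92 pc
M = m − 5 log₁₀ d + 5 = -1.86 − 5·1.6326 + 5 = -5.023
M − M_☉ = -5.023 − 4.83 = -9.853
L/L_☉ = 10^(−0.4 × -9.853) = 8736

L/L_☉ ≈ 8740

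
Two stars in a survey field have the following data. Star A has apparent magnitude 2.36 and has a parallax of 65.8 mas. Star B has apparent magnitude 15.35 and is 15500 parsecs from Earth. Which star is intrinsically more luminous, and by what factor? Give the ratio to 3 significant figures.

Star A: p = 65.8 mas = 0.0658″ → d = 1/p = 15.20 pc
Star A: M = m − 5 log₁₀ d + 5 = 2.36 − 5·1.1818 + 5 = 1.451
Star B: M = m − 5 log₁₀ d + 5 = 15.35 − 5·4.1903 + 5 = -0.602
ΔM = M_A − M_B = 1.451 − (-0.602) = 2.053; smaller M is more luminous → Star B.
L ratio = 10^(0.4 |ΔM|) = 10^0.821 = 6.624

Star B is more luminous, by a factor of 6.62.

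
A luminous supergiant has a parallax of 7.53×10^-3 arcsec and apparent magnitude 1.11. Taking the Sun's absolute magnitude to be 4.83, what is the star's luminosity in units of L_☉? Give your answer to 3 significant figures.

L/L_☉ ≈ 5430

d = 1/p = 1/7.53×10^-3″ = 132.8 pc
M = m − 5 log₁₀ d + 5 = 1.11 − 5·2.1232 + 5 = -4.506
M − M_☉ = -4.506 − 4.83 = -9.336
L/L_☉ = 10^(−0.4 × -9.336) = 5425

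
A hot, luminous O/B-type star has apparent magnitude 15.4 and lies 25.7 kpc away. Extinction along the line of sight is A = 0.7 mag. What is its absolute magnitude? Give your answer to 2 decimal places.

d = 25.7 kpc = 25700 pc
5 log₁₀(d/10 pc) = 5 log₁₀(25700) − 5 = 17.050
M = m − 5 log₁₀(d/10) − A = 15.4 − 17.050 − 0.7 = -2.350

M ≈ -2.35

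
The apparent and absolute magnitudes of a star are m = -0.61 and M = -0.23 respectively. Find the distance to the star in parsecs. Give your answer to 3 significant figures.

Distance modulus: m − M = -0.61 − (-0.23) = -0.380
m − M = 5 log₁₀ d − 5
log₁₀ d = (m − M)/5 + 1 = 0.9240
d = 10^0.9240 = 8.395 pc

d ≈ 8.39 pc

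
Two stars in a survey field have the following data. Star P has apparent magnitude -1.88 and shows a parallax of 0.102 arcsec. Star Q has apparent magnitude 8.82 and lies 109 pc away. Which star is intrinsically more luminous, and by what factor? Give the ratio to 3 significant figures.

Star P is more luminous, by a factor of 154.

Star P: d = 1/p = 1/0.102″ = 9.804 pc
Star P: M = m − 5 log₁₀ d + 5 = -1.88 − 5·0.9914 + 5 = -1.837
Star Q: M = m − 5 log₁₀ d + 5 = 8.82 − 5·2.0374 + 5 = 3.633
ΔM = M_P − M_Q = -1.837 − (3.633) = -5.470; smaller M is more luminous → Star P.
L ratio = 10^(0.4 |ΔM|) = 10^2.188 = 154.2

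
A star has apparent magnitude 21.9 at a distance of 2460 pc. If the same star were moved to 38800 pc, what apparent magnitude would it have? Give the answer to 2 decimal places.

m ≈ 27.89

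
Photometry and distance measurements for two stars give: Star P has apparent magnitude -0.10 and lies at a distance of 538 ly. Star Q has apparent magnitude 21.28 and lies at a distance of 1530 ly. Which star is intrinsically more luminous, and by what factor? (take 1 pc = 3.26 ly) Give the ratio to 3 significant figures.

Star P is more luminous, by a factor of 4.41×10^7.

Star P: d = 538 ly / 3.26 = 165.0 pc
Star P: M = m − 5 log₁₀ d + 5 = -0.10 − 5·2.2176 + 5 = -6.188
Star Q: d = 1530 ly / 3.26 = 469.3 pc
Star Q: M = m − 5 log₁₀ d + 5 = 21.28 − 5·2.6715 + 5 = 12.923
ΔM = M_P − M_Q = -6.188 − (12.923) = -19.110; smaller M is more luminous → Star P.
L ratio = 10^(0.4 |ΔM|) = 10^7.644 = 4.407×10^7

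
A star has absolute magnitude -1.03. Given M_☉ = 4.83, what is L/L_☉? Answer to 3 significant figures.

L/L_☉ ≈ 221

M − M_☉ = -1.03 − 4.83 = -5.860
L/L_☉ = 10^(−0.4 (M − M_☉)) = 10^2.344 = 220.8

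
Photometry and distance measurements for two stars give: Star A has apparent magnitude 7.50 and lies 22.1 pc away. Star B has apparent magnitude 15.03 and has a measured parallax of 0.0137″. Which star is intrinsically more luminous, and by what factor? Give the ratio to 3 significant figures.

Star A: M = m − 5 log₁₀ d + 5 = 7.50 − 5·1.3444 + 5 = 5.778
Star B: d = 1/p = 1/0.0137″ = 72.99 pc
Star B: M = m − 5 log₁₀ d + 5 = 15.03 − 5·1.8633 + 5 = 10.714
ΔM = M_A − M_B = 5.778 − (10.714) = -4.936; smaller M is more luminous → Star A.
L ratio = 10^(0.4 |ΔM|) = 10^1.974 = 94.24

Star A is more luminous, by a factor of 94.2.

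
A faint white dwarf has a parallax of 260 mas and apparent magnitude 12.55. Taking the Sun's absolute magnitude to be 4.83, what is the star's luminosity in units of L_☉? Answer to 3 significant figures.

L/L_☉ ≈ 1.21×10^-4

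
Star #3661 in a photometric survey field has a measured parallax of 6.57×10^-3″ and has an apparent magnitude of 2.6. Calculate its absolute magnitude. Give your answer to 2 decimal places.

d = 1/p = 1/6.57×10^-3″ = 152.2 pc
5 log₁₀(d/10 pc) = 5 log₁₀(152.2) − 5 = 5.912
M = m − 5 log₁₀(d/10) = 2.6 − 5.912 = -3.312

M ≈ -3.31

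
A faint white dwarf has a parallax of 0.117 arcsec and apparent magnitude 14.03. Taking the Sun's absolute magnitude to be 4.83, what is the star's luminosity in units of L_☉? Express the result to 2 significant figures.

d = 1/p = 1/0.117″ = 8.547 pc
M = m − 5 log₁₀ d + 5 = 14.03 − 5·0.9318 + 5 = 14.371
M − M_☉ = 14.371 − 4.83 = 9.541
L/L_☉ = 10^(−0.4 × 9.541) = 1.526×10^-4

L/L_☉ ≈ 1.5×10^-4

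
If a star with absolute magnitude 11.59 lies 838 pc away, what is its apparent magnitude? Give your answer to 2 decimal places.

m ≈ 21.21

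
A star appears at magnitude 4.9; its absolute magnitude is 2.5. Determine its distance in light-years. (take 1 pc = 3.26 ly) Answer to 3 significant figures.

d ≈ 98.5 ly

μ = m − M = 2.400
m − M = 5 log₁₀ d − 5
log₁₀ d = (m − M)/5 + 1 = 1.4800
d = 10^1.4800 = 30.20 pc
= 98.45 ly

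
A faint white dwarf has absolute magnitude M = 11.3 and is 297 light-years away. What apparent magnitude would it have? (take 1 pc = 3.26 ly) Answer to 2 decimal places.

m ≈ 16.10

d = 297 ly / 3.26 = 91.10 pc
m = M + 5 log₁₀ d − 5 = 11.3 + 5·1.9595 − 5 = 16.098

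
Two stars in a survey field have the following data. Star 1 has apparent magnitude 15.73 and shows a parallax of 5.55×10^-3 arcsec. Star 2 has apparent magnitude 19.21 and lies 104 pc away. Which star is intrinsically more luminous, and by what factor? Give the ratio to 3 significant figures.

Star 1 is more luminous, by a factor of 74.0.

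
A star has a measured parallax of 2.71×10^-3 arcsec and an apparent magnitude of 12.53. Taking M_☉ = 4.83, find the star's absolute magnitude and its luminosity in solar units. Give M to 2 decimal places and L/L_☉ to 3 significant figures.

d = 1/p = 1/2.71×10^-3″ = 369.0 pc
M = m − 5 log₁₀ d + 5 = 12.53 − 5·2.5670 + 5 = 4.695
M − M_☉ = 4.695 − 4.83 = -0.135
L/L_☉ = 10^(−0.4 × -0.135) = 1.133

M ≈ 4.69; L/L_☉ ≈ 1.13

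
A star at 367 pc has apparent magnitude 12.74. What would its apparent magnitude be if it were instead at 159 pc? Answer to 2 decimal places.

Flux ∝ 1/d², so Δm = 5 log₁₀(d₂/d₁) = 5 log₁₀(159/367) = -1.816
m₂ = m₁ + Δm = 12.74 + (-1.816) = 10.924

m ≈ 10.92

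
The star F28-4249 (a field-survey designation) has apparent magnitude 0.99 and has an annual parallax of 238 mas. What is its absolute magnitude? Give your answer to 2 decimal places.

M ≈ 2.87

p = 238 mas = 0.238″ → d = 1/p = 4.202 pc
5 log₁₀(d/10 pc) = 5 log₁₀(4.202) − 5 = -1.883
M = m − 5 log₁₀(d/10) = 0.99 + 1.883 = 2.873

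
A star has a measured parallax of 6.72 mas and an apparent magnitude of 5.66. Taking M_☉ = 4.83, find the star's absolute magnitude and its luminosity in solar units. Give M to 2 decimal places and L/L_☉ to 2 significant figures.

M ≈ -0.20; L/L_☉ ≈ 100

d = 1/p = 1000/6.72 mas = 148.8 pc
M = m − 5 log₁₀ d + 5 = 5.66 − 5·2.1726 + 5 = -0.203
M − M_☉ = -0.203 − 4.83 = -5.033
L/L_☉ = 10^(−0.4 × -5.033) = 103.1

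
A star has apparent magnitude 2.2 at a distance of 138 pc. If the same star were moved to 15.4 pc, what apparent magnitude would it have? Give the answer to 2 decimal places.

Flux ∝ 1/d², so Δm = 5 log₁₀(d₂/d₁) = 5 log₁₀(15.4/138) = -4.762
m₂ = m₁ + Δm = 2.2 + (-4.762) = -2.562

m ≈ -2.56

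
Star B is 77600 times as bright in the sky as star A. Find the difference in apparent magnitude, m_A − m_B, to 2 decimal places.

m_A − m_B ≈ 12.22

Pogson: Δm = −2.5 log₁₀(ratio) = −2.5 log₁₀(77600) = −2.5 × 4.8899 = -12.225
Star B is brighter so has the smaller magnitude: m_A − m_B is positive.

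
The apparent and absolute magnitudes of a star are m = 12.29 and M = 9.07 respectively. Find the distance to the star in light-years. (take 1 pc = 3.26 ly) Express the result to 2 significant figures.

μ = m − M = 3.220
m − M = 5 log₁₀ d − 5
log₁₀ d = (m − M)/5 + 1 = 1.6440
d = 10^1.6440 = 44.06 pc
= 143.6 ly

d ≈ 140 ly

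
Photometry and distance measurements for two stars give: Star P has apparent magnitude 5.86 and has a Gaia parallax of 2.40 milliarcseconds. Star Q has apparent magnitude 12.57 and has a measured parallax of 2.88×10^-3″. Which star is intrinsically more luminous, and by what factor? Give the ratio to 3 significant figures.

Star P: p = 2.40 mas = 2.40×10^-3″ → d = 1/p = 416.7 pc
Star P: M = m − 5 log₁₀ d + 5 = 5.86 − 5·2.6198 + 5 = -2.239
Star Q: d = 1/p = 1/2.88×10^-3″ = 347.2 pc
Star Q: M = m − 5 log₁₀ d + 5 = 12.57 − 5·2.5406 + 5 = 4.867
ΔM = M_P − M_Q = -2.239 − (4.867) = -7.106; smaller M is more luminous → Star P.
L ratio = 10^(0.4 |ΔM|) = 10^2.842 = 695.6

Star P is more luminous, by a factor of 696.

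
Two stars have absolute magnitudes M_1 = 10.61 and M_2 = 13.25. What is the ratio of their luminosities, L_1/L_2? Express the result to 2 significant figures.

L_1/L_2 ≈ 11

ΔM = M_1 − M_2 = -2.64
L_1/L_2 = 10^(−0.4 ΔM) = 10^1.056 = 11.38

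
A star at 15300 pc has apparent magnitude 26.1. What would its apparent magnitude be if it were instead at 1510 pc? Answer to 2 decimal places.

m ≈ 21.07

Flux ∝ 1/d², so Δm = 5 log₁₀(d₂/d₁) = 5 log₁₀(1510/15300) = -5.029
m₂ = m₁ + Δm = 26.1 + (-5.029) = 21.071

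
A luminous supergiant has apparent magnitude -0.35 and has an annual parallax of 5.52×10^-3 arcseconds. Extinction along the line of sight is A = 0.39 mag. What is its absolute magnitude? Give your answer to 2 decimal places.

M ≈ -7.03

d = 1/p = 1/5.52×10^-3″ = 181.2 pc
5 log₁₀(d/10 pc) = 5 log₁₀(181.2) − 5 = 6.290
M = m − 5 log₁₀(d/10) − A = -0.35 − 6.290 − 0.39 = -7.030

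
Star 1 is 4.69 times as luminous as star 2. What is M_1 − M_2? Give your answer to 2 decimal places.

M_1 − M_2 ≈ -1.68

Pogson: ΔM = −2.5 log₁₀(ratio) = −2.5 log₁₀(4.69) = −2.5 × 0.6712 = -1.678
Star 1 is brighter, so it has the smaller magnitude: the difference is negative.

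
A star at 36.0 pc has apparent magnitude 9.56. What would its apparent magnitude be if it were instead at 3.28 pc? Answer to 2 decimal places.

Flux ∝ 1/d², so Δm = 5 log₁₀(d₂/d₁) = 5 log₁₀(3.28/36.0) = -5.202
m₂ = m₁ + Δm = 9.56 + (-5.202) = 4.358

m ≈ 4.36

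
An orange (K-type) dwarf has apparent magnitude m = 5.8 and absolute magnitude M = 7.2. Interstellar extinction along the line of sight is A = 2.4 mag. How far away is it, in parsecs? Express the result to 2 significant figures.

m − M = 5 log₁₀(d/10 pc) + A  ⇒  5.8 − (7.2) − 2.4 = 5 log₁₀(d/10)
-3.800 = 5 log₁₀(d/10)
log₁₀ d = (m − M − A)/5 + 1 = 0.2400
d = 10^0.2400 = 1.738 pc

d ≈ 1.7 pc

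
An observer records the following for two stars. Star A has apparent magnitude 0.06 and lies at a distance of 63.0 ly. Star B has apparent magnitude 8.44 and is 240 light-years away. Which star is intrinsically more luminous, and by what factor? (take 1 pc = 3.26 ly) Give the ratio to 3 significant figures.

Star A is more luminous, by a factor of 155.

Star A: d = 63.0 ly / 3.26 = 19.33 pc
Star A: M = m − 5 log₁₀ d + 5 = 0.06 − 5·1.2861 + 5 = -1.371
Star B: d = 240 ly / 3.26 = 73.62 pc
Star B: M = m − 5 log₁₀ d + 5 = 8.44 − 5·1.8670 + 5 = 4.105
ΔM = M_A − M_B = -1.371 − (4.105) = -5.476; smaller M is more luminous → Star A.
L ratio = 10^(0.4 |ΔM|) = 10^2.190 = 155.0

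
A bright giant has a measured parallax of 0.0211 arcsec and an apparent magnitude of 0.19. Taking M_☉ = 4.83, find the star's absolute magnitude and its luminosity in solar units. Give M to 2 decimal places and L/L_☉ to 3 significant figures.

M ≈ -3.19; L/L_☉ ≈ 1610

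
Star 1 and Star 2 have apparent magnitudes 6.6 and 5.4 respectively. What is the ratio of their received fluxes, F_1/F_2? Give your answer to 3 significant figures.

F_1/F_2 ≈ 0.331

Magnitude difference = 1.2
Flux ratio = 10^(−0.4 Δm) = 10^(−0.4 × 1.2) = 10^-0.480 = 0.3311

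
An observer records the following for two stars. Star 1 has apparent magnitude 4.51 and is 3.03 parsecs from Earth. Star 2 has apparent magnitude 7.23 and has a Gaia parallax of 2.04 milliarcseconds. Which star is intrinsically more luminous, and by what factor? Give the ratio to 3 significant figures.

Star 1: M = m − 5 log₁₀ d + 5 = 4.51 − 5·0.4814 + 5 = 7.103
Star 2: p = 2.04 mas = 2.04×10^-3″ → d = 1/p = 490.2 pc
Star 2: M = m − 5 log₁₀ d + 5 = 7.23 − 5·2.6904 + 5 = -1.222
ΔM = M_1 − M_2 = 7.103 − (-1.222) = 8.325; smaller M is more luminous → Star 2.
L ratio = 10^(0.4 |ΔM|) = 10^3.330 = 2137

Star 2 is more luminous, by a factor of 2140.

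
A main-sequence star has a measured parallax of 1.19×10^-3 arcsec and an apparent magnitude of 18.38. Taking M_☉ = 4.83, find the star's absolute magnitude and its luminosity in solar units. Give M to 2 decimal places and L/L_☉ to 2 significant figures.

M ≈ 8.76; L/L_☉ ≈ 0.027

d = 1/p = 1/1.19×10^-3″ = 840.3 pc
M = m − 5 log₁₀ d + 5 = 18.38 − 5·2.9245 + 5 = 8.758
M − M_☉ = 8.758 − 4.83 = 3.928
L/L_☉ = 10^(−0.4 × 3.928) = 0.02685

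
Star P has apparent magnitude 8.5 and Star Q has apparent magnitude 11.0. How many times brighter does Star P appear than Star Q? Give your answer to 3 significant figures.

10.0

Magnitude difference = -2.5
Flux ratio = 10^(−0.4 Δm) = 10^(−0.4 × -2.5) = 10^1.000 = 10.00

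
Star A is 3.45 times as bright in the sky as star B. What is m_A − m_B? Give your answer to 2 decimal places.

m_A − m_B ≈ -1.34

Pogson: Δm = −2.5 log₁₀(ratio) = −2.5 log₁₀(3.45) = −2.5 × 0.5378 = -1.345
Star A is brighter, so it has the smaller magnitude: the difference is negative.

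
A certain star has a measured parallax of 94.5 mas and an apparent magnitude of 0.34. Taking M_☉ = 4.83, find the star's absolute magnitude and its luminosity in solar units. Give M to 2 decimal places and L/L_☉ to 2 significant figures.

M ≈ 0.22; L/L_☉ ≈ 70

d = 1/p = 1000/94.5 mas = 10.58 pc
M = m − 5 log₁₀ d + 5 = 0.34 − 5·1.0246 + 5 = 0.217
M − M_☉ = 0.217 − 4.83 = -4.613
L/L_☉ = 10^(−0.4 × -4.613) = 70.01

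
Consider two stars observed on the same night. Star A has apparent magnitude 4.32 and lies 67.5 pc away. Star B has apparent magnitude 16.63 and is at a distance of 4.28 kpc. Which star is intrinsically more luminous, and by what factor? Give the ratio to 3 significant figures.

Star A is more luminous, by a factor of 20.9.

Star A: M = m − 5 log₁₀ d + 5 = 4.32 − 5·1.8293 + 5 = 0.173
Star B: d = 4.28 kpc = 4280 pc
Star B: M = m − 5 log₁₀ d + 5 = 16.63 − 5·3.6314 + 5 = 3.473
ΔM = M_A − M_B = 0.173 − (3.473) = -3.299; smaller M is more luminous → Star A.
L ratio = 10^(0.4 |ΔM|) = 10^1.320 = 20.88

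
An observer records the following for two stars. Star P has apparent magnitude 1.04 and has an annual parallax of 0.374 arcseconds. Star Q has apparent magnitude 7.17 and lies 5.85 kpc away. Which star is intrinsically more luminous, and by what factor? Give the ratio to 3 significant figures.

Star Q is more luminous, by a factor of 16900.

Star P: d = 1/p = 1/0.374″ = 2.674 pc
Star P: M = m − 5 log₁₀ d + 5 = 1.04 − 5·0.4271 + 5 = 3.904
Star Q: d = 5.85 kpc = 5850 pc
Star Q: M = m − 5 log₁₀ d + 5 = 7.17 − 5·3.7672 + 5 = -6.666
ΔM = M_P − M_Q = 3.904 − (-6.666) = 10.570; smaller M is more luminous → Star Q.
L ratio = 10^(0.4 |ΔM|) = 10^4.228 = 16910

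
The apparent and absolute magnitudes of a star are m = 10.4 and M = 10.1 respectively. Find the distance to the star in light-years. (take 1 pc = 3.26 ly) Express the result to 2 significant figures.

d ≈ 37 ly

Distance modulus: m − M = 10.4 − (10.1) = 0.300
m − M = 5 log₁₀ d − 5
log₁₀ d = (m − M)/5 + 1 = 1.0600
d = 10^1.0600 = 11.48 pc
= 37.43 ly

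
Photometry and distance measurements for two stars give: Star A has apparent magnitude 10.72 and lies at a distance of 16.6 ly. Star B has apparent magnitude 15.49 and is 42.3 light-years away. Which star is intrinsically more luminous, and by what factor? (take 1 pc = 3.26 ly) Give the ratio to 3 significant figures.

Star A is more luminous, by a factor of 12.5.

Star A: d = 16.6 ly / 3.26 = 5.092 pc
Star A: M = m − 5 log₁₀ d + 5 = 10.72 − 5·0.7069 + 5 = 12.186
Star B: d = 42.3 ly / 3.26 = 12.98 pc
Star B: M = m − 5 log₁₀ d + 5 = 15.49 − 5·1.1131 + 5 = 14.924
ΔM = M_A − M_B = 12.186 − (14.924) = -2.739; smaller M is more luminous → Star A.
L ratio = 10^(0.4 |ΔM|) = 10^1.096 = 12.46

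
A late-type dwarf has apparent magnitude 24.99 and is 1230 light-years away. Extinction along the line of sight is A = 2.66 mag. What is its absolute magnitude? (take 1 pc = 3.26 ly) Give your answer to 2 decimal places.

M ≈ 14.45

d = 1230 ly / 3.26 = 377.3 pc
5 log₁₀(d/10 pc) = 5 log₁₀(377.3) − 5 = 7.883
M = m − 5 log₁₀(d/10) − A = 24.99 − 7.883 − 2.66 = 14.447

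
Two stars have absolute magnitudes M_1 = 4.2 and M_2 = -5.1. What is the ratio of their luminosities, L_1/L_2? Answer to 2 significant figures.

ΔM = M_1 − M_2 = 9.3
L_1/L_2 = 10^(−0.4 ΔM) = 10^-3.720 = 1.905×10^-4

L_1/L_2 ≈ 1.9×10^-4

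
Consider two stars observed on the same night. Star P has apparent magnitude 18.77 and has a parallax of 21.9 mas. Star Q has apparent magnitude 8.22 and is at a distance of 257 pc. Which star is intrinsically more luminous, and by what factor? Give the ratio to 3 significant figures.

Star P: p = 21.9 mas = 0.0219″ → d = 1/p = 45.66 pc
Star P: M = m − 5 log₁₀ d + 5 = 18.77 − 5·1.6596 + 5 = 15.472
Star Q: M = m − 5 log₁₀ d + 5 = 8.22 − 5·2.4099 + 5 = 1.170
ΔM = M_P − M_Q = 15.472 − (1.170) = 14.302; smaller M is more luminous → Star Q.
L ratio = 10^(0.4 |ΔM|) = 10^5.721 = 525700

Star Q is more luminous, by a factor of 526000.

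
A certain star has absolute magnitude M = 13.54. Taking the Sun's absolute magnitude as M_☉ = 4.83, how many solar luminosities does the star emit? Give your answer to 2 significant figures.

L/L_☉ ≈ 3.3×10^-4

M − M_☉ = 13.54 − 4.83 = 8.710
L/L_☉ = 10^(−0.4 (M − M_☉)) = 10^-3.484 = 3.281×10^-4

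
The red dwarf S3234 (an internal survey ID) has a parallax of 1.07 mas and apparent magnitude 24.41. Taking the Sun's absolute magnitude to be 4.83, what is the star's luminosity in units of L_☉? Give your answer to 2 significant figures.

d = 1/p = 1000/1.07 mas = 934.6 pc
M = m − 5 log₁₀ d + 5 = 24.41 − 5·2.9706 + 5 = 14.557
M − M_☉ = 14.557 − 4.83 = 9.727
L/L_☉ = 10^(−0.4 × 9.727) = 1.286×10^-4

L/L_☉ ≈ 1.3×10^-4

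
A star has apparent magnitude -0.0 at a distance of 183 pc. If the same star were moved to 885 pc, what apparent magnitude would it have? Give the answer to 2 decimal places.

Flux ∝ 1/d², so Δm = 5 log₁₀(d₂/d₁) = 5 log₁₀(885/183) = 3.422
m₂ = m₁ + Δm = -0.0 + (3.422) = 3.422

m ≈ 3.42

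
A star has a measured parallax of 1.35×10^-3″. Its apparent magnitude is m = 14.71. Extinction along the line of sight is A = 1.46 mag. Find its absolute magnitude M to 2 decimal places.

M ≈ 3.90

d = 1/p = 1/1.35×10^-3″ = 740.7 pc
5 log₁₀(d/10 pc) = 5 log₁₀(740.7) − 5 = 9.348
M = m − 5 log₁₀(d/10) − A = 14.71 − 9.348 − 1.46 = 3.902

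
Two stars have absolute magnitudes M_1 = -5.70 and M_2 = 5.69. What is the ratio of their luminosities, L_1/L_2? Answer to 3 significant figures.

L_1/L_2 ≈ 36000

ΔM = M_1 − M_2 = -11.39
L_1/L_2 = 10^(−0.4 ΔM) = 10^4.556 = 35970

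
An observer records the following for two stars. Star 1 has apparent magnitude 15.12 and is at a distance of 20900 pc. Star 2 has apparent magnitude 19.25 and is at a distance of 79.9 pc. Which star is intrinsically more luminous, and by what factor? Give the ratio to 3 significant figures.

Star 1 is more luminous, by a factor of 3.07×10^6.

Star 1: M = m − 5 log₁₀ d + 5 = 15.12 − 5·4.3201 + 5 = -1.481
Star 2: M = m − 5 log₁₀ d + 5 = 19.25 − 5·1.9025 + 5 = 14.737
ΔM = M_1 − M_2 = -1.481 − (14.737) = -16.218; smaller M is more luminous → Star 1.
L ratio = 10^(0.4 |ΔM|) = 10^6.487 = 3.070×10^6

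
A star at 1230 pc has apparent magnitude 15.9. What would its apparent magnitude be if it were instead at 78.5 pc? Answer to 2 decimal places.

m ≈ 9.92

Flux ∝ 1/d², so Δm = 5 log₁₀(d₂/d₁) = 5 log₁₀(78.5/1230) = -5.975
m₂ = m₁ + Δm = 15.9 + (-5.975) = 9.925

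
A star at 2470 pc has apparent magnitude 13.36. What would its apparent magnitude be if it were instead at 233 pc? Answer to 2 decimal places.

Flux ∝ 1/d², so Δm = 5 log₁₀(d₂/d₁) = 5 log₁₀(233/2470) = -5.127
m₂ = m₁ + Δm = 13.36 + (-5.127) = 8.233

m ≈ 8.23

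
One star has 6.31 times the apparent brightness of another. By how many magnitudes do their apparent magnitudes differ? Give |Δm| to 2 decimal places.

|Δm| ≈ 2.00

Pogson: Δm = −2.5 log₁₀(ratio) = −2.5 log₁₀(6.31) = −2.5 × 0.8000 = -2.000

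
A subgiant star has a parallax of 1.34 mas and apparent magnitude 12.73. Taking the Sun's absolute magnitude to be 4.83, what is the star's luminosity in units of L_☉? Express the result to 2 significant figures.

L/L_☉ ≈ 3.9

d = 1/p = 1000/1.34 mas = 746.3 pc
M = m − 5 log₁₀ d + 5 = 12.73 − 5·2.8729 + 5 = 3.366
M − M_☉ = 3.366 − 4.83 = -1.464
L/L_☉ = 10^(−0.4 × -1.464) = 3.853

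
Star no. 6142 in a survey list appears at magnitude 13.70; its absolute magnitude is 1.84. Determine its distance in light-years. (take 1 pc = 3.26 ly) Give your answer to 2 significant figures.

d ≈ 7700 ly

Distance modulus: m − M = 13.70 − (1.84) = 11.860
m − M = 5 log₁₀ d − 5
log₁₀ d = (m − M)/5 + 1 = 3.3720
d = 10^3.3720 = 2355 pc
= 7677 ly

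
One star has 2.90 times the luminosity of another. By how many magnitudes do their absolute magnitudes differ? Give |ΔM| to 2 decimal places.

|ΔM| ≈ 1.16

Pogson: ΔM = −2.5 log₁₀(ratio) = −2.5 log₁₀(2.90) = −2.5 × 0.4624 = -1.156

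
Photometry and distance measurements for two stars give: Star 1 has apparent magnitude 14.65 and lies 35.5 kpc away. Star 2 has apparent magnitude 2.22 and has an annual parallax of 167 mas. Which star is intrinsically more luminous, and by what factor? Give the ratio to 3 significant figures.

Star 1 is more luminous, by a factor of 375.

Star 1: d = 35.5 kpc = 35500 pc
Star 1: M = m − 5 log₁₀ d + 5 = 14.65 − 5·4.5502 + 5 = -3.101
Star 2: p = 167 mas = 0.167″ → d = 1/p = 5.988 pc
Star 2: M = m − 5 log₁₀ d + 5 = 2.22 − 5·0.7773 + 5 = 3.334
ΔM = M_1 − M_2 = -3.101 − (3.334) = -6.435; smaller M is more luminous → Star 1.
L ratio = 10^(0.4 |ΔM|) = 10^2.574 = 374.9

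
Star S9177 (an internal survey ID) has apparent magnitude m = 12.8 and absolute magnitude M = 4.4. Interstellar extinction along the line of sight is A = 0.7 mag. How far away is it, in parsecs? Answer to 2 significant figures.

d ≈ 350 pc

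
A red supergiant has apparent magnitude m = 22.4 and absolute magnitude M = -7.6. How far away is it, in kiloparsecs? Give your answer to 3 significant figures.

μ = m − M = 30.000
m − M = 5 log₁₀ d − 5
log₁₀ d = (m − M)/5 + 1 = 7.0000
d = 10^7.0000 = 1.000×10^7 pc
= 10000 kpc

d ≈ 10000 kpc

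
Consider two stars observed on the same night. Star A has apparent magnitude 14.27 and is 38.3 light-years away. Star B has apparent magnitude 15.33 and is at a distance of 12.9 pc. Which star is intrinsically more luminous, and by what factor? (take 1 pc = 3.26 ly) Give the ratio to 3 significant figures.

Star A: d = 38.3 ly / 3.26 = 11.75 pc
Star A: M = m − 5 log₁₀ d + 5 = 14.27 − 5·1.0700 + 5 = 13.920
Star B: M = m − 5 log₁₀ d + 5 = 15.33 − 5·1.1106 + 5 = 14.777
ΔM = M_A − M_B = 13.920 − (14.777) = -0.857; smaller M is more luminous → Star A.
L ratio = 10^(0.4 |ΔM|) = 10^0.343 = 2.202

Star A is more luminous, by a factor of 2.20.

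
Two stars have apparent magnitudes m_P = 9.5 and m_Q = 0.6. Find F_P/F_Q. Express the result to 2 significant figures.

F_P/F_Q ≈ 2.8×10^-4

Δm = 9.5 − (0.6) = 8.9
Flux ratio = 10^(−0.4 Δm) = 10^(−0.4 × 8.9) = 10^-3.560 = 2.754×10^-4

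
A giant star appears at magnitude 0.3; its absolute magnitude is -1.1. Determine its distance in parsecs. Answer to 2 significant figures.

d ≈ 19 pc

μ = m − M = 1.400
m − M = 5 log₁₀ d − 5
log₁₀ d = (m − M)/5 + 1 = 1.2800
d = 10^1.2800 = 19.05 pc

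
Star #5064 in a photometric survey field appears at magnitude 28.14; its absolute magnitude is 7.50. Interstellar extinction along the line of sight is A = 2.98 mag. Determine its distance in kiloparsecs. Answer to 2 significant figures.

m − M = 5 log₁₀(d/10 pc) + A  ⇒  28.14 − (7.50) − 2.98 = 5 log₁₀(d/10)
17.660 = 5 log₁₀(d/10)
log₁₀ d = (m − M − A)/5 + 1 = 4.5320
d = 10^4.5320 = 34040 pc
= 34.04 kpc

d ≈ 34 kpc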